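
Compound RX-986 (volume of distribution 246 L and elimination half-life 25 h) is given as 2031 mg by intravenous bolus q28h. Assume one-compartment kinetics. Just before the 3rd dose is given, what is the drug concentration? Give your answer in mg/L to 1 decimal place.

5.5 mg/L

f = (1/2)^(τ/t½) = (1/2)^(28/25) ≈ 0.4601.
C₀ = D/Vd = 2031/246 ≈ 8.256 mg/L.
Before the 3rd dose, 2 doses have been given. Superposition: Cmin = C₀·(f + f²).
≈ 8.256 × (0.4601 + 0.2117) ≈ 8.256 × 0.6718 ≈ 5.546 mg/L.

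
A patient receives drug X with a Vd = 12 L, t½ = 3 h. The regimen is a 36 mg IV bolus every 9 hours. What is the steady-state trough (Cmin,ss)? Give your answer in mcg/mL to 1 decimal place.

0.4 mcg/mL

The dosing interval is 3 half-lives, so f = 2^(−3) = 0.125.
At steady state, R = 1/(1 − 0.125) = 8/7.
Single-dose peak C₀ = D/Vd = 36/12 = 3 mcg/mL.
Steady-state peak Cmax,ss = C₀·R = 3 × 8/7 ≈ 3.429 mcg/mL.
Steady-state trough Cmin,ss = Cmax,ss·f ≈ 3.429 × 0.125 ≈ 0.429 mcg/mL.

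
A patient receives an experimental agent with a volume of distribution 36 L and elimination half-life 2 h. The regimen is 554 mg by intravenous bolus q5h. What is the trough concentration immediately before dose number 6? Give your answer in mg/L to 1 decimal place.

3.3 mg/L

f = (1/2)^(τ/t½) = (1/2)^(5/2) ≈ 0.1768.
C₀ = D/Vd = 554/36 ≈ 15.389 mg/L.
Before the 6th dose, 5 doses have been given. Superposition: Cmin = C₀·(f + f² + … + f^5).
≈ 15.389 × (0.1768 + 0.0313 + 0.0055 + 0.0010 + 0.0002) ≈ 15.389 × 0.2148 ≈ 3.306 mg/L.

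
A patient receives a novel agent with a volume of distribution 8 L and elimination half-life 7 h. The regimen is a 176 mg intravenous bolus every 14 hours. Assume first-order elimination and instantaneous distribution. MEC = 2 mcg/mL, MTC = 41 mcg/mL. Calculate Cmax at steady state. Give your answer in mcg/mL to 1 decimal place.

29.3 mcg/mL

τ = 14 h = 2 half-lives, so f = (1/2)^2 = 0.25.
Accumulation ratio R = 1/(1 − f) = 1/0.75 = 4/3.
Single-dose peak C₀ = D/Vd = 176/8 = 22 mcg/mL.
Steady-state peak Cmax,ss = C₀·R = 22 × 4/3 ≈ 29.333 mcg/mL.
Peak 29.3 mcg/mL vs MTC 41 mcg/mL: below toxic threshold.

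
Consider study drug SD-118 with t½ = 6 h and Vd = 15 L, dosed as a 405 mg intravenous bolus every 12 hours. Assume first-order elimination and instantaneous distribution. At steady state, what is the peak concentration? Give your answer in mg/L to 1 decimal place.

τ = 12 h = 2 half-lives, so f = (1/2)^2 = 0.25.
Accumulation ratio R = 1/(1 − f) = 1/0.75 = 4/3.
Single-dose peak C₀ = D/Vd = 405/15 = 27 mg/L.
Steady-state peak Cmax,ss = C₀·R = 27 × 4/3 ≈ 36.000 mg/L.

36.0 mg/L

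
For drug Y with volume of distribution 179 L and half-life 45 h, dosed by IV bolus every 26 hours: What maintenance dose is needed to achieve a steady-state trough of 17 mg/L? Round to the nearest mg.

1499 mg

τ/t½ = 26/45 ≈ 0.57778, so f = (1/2)^(26/45) ≈ 0.669995.
Cmin,ss = (D/Vd)·f/(1−f), so D = Cmin,ss·Vd·(1−f)/f.
D = 17 × 179 × (1−f)/f ≈ 17 × 179 × 0.49255 ≈ 1498.83 mg.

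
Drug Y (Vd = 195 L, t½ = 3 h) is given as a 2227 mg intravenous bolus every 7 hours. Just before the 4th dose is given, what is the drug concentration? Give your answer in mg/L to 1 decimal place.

2.8 mg/L

f = (1/2)^(τ/t½) = (1/2)^(7/3) ≈ 0.1984.
C₀ = D/Vd = 2227/195 ≈ 11.421 mg/L.
Before the 4th dose, 3 doses have been given. Superposition: Cmin = C₀·(f + f² + … + f^3).
≈ 11.421 × (0.1984 + 0.0394 + 0.0078) ≈ 11.421 × 0.2456 ≈ 2.805 mg/L.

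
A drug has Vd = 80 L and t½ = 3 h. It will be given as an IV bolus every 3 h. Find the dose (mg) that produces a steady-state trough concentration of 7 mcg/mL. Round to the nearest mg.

560 mg

τ/t½ = 3/3 ≈ 1, so f = (1/2)^(3/3) ≈ 0.500000.
Cmin,ss = (D/Vd)·f/(1−f), so D = Cmin,ss·Vd·(1−f)/f.
D = 7 × 80 × (1−f)/f ≈ 7 × 80 × 1.00000 ≈ 560.00 mg.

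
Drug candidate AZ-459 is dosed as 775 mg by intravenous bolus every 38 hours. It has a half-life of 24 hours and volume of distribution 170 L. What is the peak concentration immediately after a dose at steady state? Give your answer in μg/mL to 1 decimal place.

6.8 μg/mL

Over one 38-h interval, 38/24 ≈ 1.5833 half-lives elapse, leaving f ≈ 0.3337 of each dose.
Accumulation ratio R = 1/(1 − f) ≈ 1/0.6663 ≈ 1.5008.
Single-dose peak C₀ = D/Vd = 775/170 ≈ 4.559 μg/mL.
Cmax,ss = C₀/(1 − f) ≈ 4.559/0.6663 ≈ 6.842 μg/mL.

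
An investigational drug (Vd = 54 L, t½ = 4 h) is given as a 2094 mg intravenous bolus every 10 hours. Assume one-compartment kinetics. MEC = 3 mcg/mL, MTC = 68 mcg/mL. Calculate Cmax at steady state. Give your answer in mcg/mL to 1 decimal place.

47.1 mcg/mL

τ/t½ = 10/4 ≈ 2.5, so fraction remaining f = (1/2)^(10/4) ≈ 0.1768.
Accumulation ratio R = 1/(1 − f) ≈ 1/0.8232 ≈ 1.2148.
Each bolus raises the concentration by D/Vd = 2094/54 ≈ 38.778 mcg/mL.
Steady-state peak Cmax,ss = C₀·R ≈ 38.778 × 1.2148 ≈ 47.108 mcg/mL.
Peak 47.1 mcg/mL vs MTC 68 mcg/mL: below toxic threshold.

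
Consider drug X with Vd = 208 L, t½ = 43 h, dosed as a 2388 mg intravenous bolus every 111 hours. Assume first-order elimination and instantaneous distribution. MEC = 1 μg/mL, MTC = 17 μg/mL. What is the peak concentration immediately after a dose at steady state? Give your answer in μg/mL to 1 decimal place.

Over one 111-h interval, 111/43 ≈ 2.5814 half-lives elapse, leaving f ≈ 0.1671 of each dose.
Accumulation ratio R = 1/(1 − f) ≈ 1/0.8329 ≈ 1.2006.
Each bolus raises the concentration by D/Vd = 2388/208 ≈ 11.481 μg/mL.
Cmax,ss = C₀/(1 − f) ≈ 11.481/0.8329 ≈ 13.784 μg/mL.
Peak 13.8 μg/mL vs MTC 17 μg/mL: below toxic threshold.

13.8 μg/mL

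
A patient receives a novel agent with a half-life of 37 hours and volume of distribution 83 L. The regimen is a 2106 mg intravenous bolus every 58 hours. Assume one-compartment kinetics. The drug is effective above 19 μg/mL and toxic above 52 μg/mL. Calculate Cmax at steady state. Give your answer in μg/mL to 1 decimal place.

38.3 μg/mL

k = ln2/t½ = ln2/37 ≈ 0.018734 h⁻¹; fraction remaining f = e^(−kτ) = e^(−0.018734×58) ≈ 0.3374.
Accumulation ratio R = 1/(1 − f) ≈ 1/0.6626 ≈ 1.5092.
Single-dose peak C₀ = D/Vd = 2106/83 ≈ 25.373 μg/mL.
Steady-state peak Cmax,ss = C₀·R ≈ 25.373 × 1.5092 ≈ 38.293 μg/mL.
Peak 38.3 μg/mL vs MTC 52 μg/mL: below toxic threshold.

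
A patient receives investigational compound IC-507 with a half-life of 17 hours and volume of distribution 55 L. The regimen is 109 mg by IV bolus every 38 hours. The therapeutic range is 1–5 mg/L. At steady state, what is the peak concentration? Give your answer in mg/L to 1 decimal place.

2.5 mg/L

k = ln2/t½ = ln2/17 ≈ 0.040773 h⁻¹; fraction remaining f = e^(−kτ) = e^(−0.040773×38) ≈ 0.2124.
At steady state, accumulation factor R = 1/(1 − e^(−kτ)) ≈ 1.2697.
Single-dose peak C₀ = D/Vd = 109/55 ≈ 1.982 mg/L.
Steady-state peak Cmax,ss = C₀·R ≈ 1.982 × 1.2697 ≈ 2.517 mg/L.
Peak 2.5 mg/L vs MTC 5 mg/L: below toxic threshold.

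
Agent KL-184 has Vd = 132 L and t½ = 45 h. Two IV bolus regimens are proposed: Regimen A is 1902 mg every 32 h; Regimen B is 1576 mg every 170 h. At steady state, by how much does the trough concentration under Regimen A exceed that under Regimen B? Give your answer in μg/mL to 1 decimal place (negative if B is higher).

Regimen A: f = (1/2)^(32/45) ≈ 0.6108; Cmin,ss = (1902/132)·f/(1−f) ≈ 22.613 μg/mL.
Regimen B: f = (1/2)^(170/45) ≈ 0.0729; Cmin,ss = (1576/132)·f/(1−f) ≈ 0.939 μg/mL.
Difference ≈ 22.613 − 0.939 ≈ 21.674 μg/mL.

21.7 μg/mL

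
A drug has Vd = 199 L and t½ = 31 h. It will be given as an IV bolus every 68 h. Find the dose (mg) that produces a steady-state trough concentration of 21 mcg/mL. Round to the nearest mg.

14937 mg

τ/t½ = 68/31 ≈ 2.1935, so f = (1/2)^(68/31) ≈ 0.218613.
Cmin,ss = (D/Vd)·f/(1−f), so D = Cmin,ss·Vd·(1−f)/f.
D = 21 × 199 × (1−f)/f ≈ 21 × 199 × 3.57429 ≈ 14936.96 mg.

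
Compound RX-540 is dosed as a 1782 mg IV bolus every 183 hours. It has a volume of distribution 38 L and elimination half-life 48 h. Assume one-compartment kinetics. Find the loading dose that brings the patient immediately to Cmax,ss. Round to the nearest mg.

f = (1/2)^(183/48) ≈ 0.071174; accumulation ratio R = 1/(1−f) ≈ 1.07663.
Loading dose to hit Cmax,ss on first dose: D_load = D_maint·R ≈ 1782 × 1.07663 ≈ 1918.55 mg.

1919 mg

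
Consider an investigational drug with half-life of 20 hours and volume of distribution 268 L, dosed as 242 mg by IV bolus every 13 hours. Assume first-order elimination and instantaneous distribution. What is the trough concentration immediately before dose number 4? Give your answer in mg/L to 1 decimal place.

f = (1/2)^(τ/t½) = (1/2)^(13/20) ≈ 0.6373.
C₀ = D/Vd = 242/268 ≈ 0.903 mg/L.
Before the 4th dose, 3 doses have been given. Superposition: Cmin = C₀·(f + f² + … + f^3).
≈ 0.903 × (0.6373 + 0.4062 + 0.2588) ≈ 0.903 × 1.3023 ≈ 1.176 mg/L.

1.2 mg/L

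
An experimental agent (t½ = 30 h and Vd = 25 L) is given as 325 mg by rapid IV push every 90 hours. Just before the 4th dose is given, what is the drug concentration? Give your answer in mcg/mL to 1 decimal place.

f = (1/2)^(τ/t½) = (1/2)^(90/30) ≈ 0.1250.
C₀ = D/Vd = 325/25 ≈ 13.000 mcg/mL.
Before the 4th dose, 3 doses have been given. Superposition: Cmin = C₀·(f + f² + … + f^3).
≈ 13.000 × (0.1250 + 0.0156 + 0.0020) ≈ 13.000 × 0.1426 ≈ 1.854 mcg/mL.

1.9 mcg/mL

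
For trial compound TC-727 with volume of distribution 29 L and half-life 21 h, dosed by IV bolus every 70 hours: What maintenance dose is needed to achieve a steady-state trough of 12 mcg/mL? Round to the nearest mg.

τ/t½ = 70/21 ≈ 3.3333, so f = (1/2)^(70/21) ≈ 0.099213.
Cmin,ss = (D/Vd)·f/(1−f), so D = Cmin,ss·Vd·(1−f)/f.
D = 12 × 29 × (1−f)/f ≈ 12 × 29 × 9.07932 ≈ 3159.60 mg.

3160 mg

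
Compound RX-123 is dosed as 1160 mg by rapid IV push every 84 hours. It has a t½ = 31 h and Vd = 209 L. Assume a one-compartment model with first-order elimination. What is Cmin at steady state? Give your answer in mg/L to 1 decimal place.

1.0 mg/L

Over one 84-h interval, 84/31 ≈ 2.7097 half-lives elapse, leaving f ≈ 0.1529 of each dose.
Accumulation ratio R = 1/(1 − f) ≈ 1/0.8471 ≈ 1.1805.
Single-dose peak C₀ = D/Vd = 1160/209 ≈ 5.550 mg/L.
Steady-state peak Cmax,ss = C₀·R ≈ 5.550 × 1.1805 ≈ 6.552 mg/L.
Steady-state trough Cmin,ss = Cmax,ss·f ≈ 6.552 × 0.1529 ≈ 1.002 mg/L.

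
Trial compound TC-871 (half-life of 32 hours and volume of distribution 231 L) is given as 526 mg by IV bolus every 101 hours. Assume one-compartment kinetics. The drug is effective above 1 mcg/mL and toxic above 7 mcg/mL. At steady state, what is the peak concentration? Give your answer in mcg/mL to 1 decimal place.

2.6 mcg/mL

τ/t½ = 101/32 ≈ 3.1562, so fraction remaining f = (1/2)^(101/32) ≈ 0.1122.
At steady state, accumulation factor R = 1/(1 − e^(−kτ)) ≈ 1.1264.
Each bolus raises the concentration by D/Vd = 526/231 ≈ 2.277 mcg/mL.
Steady-state peak Cmax,ss = C₀·R ≈ 2.277 × 1.1264 ≈ 2.565 mcg/mL.
Peak 2.6 mcg/mL vs MTC 7 mcg/mL: below toxic threshold.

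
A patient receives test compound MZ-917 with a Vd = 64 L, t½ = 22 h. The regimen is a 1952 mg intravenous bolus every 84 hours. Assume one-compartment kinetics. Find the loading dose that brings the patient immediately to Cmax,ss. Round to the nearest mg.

2101 mg

f = (1/2)^(84/22) ≈ 0.070895; accumulation ratio R = 1/(1−f) ≈ 1.07630.
Loading dose to hit Cmax,ss on first dose: D_load = D_maint·R ≈ 1952 × 1.07630 ≈ 2100.94 mg.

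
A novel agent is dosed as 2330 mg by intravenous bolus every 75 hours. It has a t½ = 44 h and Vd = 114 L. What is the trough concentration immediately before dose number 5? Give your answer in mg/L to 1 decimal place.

9.0 mg/L

f = (1/2)^(τ/t½) = (1/2)^(75/44) ≈ 0.3068.
C₀ = D/Vd = 2330/114 ≈ 20.439 mg/L.
Before the 5th dose, 4 doses have been given. Superposition: Cmin = C₀·(f + f² + … + f^4).
≈ 20.439 × (0.3068 + 0.0941 + 0.0289 + 0.0089) ≈ 20.439 × 0.4387 ≈ 8.967 mg/L.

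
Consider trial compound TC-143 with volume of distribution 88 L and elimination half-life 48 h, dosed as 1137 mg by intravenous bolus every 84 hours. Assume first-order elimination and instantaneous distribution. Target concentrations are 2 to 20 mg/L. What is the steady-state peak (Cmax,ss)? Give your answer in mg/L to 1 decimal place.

k = ln2/t½ = ln2/48 ≈ 0.014441 h⁻¹; fraction remaining f = e^(−kτ) = e^(−0.014441×84) ≈ 0.2973.
Accumulation ratio R = 1/(1 − f) ≈ 1/0.7027 ≈ 1.4231.
Each bolus raises the concentration by D/Vd = 1137/88 ≈ 12.920 mg/L.
Steady-state peak Cmax,ss = C₀·R ≈ 12.920 × 1.4231 ≈ 18.386 mg/L.
Peak 18.4 mg/L vs MTC 20 mg/L: below toxic threshold.

18.4 mg/L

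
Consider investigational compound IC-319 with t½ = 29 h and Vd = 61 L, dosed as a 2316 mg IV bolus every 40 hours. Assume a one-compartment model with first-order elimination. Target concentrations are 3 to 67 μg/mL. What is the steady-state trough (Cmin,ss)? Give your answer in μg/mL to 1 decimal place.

τ/t½ = 40/29 ≈ 1.3793, so fraction remaining f = (1/2)^(40/29) ≈ 0.3844.
Each bolus raises the concentration by D/Vd = 2316/61 ≈ 37.967 μg/mL.
Steady-state trough Cmin,ss = C₀·f/(1−f) ≈ 37.967 × 0.3844/0.6156 ≈ 23.708 μg/mL.
Trough 23.7 μg/mL vs MEC 3 μg/mL: adequate.

23.7 μg/mL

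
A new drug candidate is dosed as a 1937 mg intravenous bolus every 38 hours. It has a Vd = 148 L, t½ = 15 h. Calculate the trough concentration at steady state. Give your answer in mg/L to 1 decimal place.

2.7 mg/L

Over one 38-h interval, 38/15 ≈ 2.5333 half-lives elapse, leaving f ≈ 0.1727 of each dose.
Single-dose peak C₀ = D/Vd = 1937/148 ≈ 13.088 mg/L.
Steady-state trough Cmin,ss = C₀·f/(1−f) ≈ 13.088 × 0.1727/0.8273 ≈ 2.732 mg/L.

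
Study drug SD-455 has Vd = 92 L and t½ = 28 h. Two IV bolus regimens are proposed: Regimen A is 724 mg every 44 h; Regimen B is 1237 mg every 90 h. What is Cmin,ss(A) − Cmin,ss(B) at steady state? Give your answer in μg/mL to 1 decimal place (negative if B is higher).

Regimen A: f = (1/2)^(44/28) ≈ 0.3365; Cmin,ss = (724/92)·f/(1−f) ≈ 3.991 μg/mL.
Regimen B: f = (1/2)^(90/28) ≈ 0.1077; Cmin,ss = (1237/92)·f/(1−f) ≈ 1.623 μg/mL.
Difference ≈ 3.991 − 1.623 ≈ 2.368 μg/mL.

2.4 μg/mL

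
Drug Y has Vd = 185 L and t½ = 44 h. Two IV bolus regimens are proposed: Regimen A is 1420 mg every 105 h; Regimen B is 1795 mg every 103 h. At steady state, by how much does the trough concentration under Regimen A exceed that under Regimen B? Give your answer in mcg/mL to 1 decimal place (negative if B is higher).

Regimen A: f = (1/2)^(105/44) ≈ 0.1913; Cmin,ss = (1420/185)·f/(1−f) ≈ 1.816 mcg/mL.
Regimen B: f = (1/2)^(103/44) ≈ 0.1974; Cmin,ss = (1795/185)·f/(1−f) ≈ 2.386 mcg/mL.
Difference ≈ 1.816 − 2.386 ≈ -0.570 mcg/mL.

-0.6 mcg/mL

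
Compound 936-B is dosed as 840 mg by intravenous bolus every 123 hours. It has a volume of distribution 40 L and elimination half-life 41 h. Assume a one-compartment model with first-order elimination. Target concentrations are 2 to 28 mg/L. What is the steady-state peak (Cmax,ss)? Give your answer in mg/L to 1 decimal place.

The dosing interval is 3 half-lives, so f = 2^(−3) = 0.125.
At steady state, R = 1/(1 − 0.125) = 8/7.
Single-dose peak C₀ = D/Vd = 840/40 = 21 mg/L.
Steady-state peak Cmax,ss = C₀·R = 21 × 8/7 ≈ 24.000 mg/L.
Peak 24.0 mg/L vs MTC 28 mg/L: below toxic threshold.

24.0 mg/L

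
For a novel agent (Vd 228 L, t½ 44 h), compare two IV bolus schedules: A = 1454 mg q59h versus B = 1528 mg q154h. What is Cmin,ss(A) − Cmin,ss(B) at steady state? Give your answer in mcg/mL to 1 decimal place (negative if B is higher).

Regimen A: f = (1/2)^(59/44) ≈ 0.3948; Cmin,ss = (1454/228)·f/(1−f) ≈ 4.160 mcg/mL.
Regimen B: f = (1/2)^(154/44) ≈ 0.0884; Cmin,ss = (1528/228)·f/(1−f) ≈ 0.650 mcg/mL.
Difference ≈ 4.160 − 0.650 ≈ 3.510 mcg/mL.

3.5 mcg/mL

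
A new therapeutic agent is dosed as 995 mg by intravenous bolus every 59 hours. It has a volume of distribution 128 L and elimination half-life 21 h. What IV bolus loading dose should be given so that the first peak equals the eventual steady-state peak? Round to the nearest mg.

1161 mg

f = (1/2)^(59/21) ≈ 0.142643; accumulation ratio R = 1/(1−f) ≈ 1.16638.
Loading dose to hit Cmax,ss on first dose: D_load = D_maint·R ≈ 995 × 1.16638 ≈ 1160.55 mg.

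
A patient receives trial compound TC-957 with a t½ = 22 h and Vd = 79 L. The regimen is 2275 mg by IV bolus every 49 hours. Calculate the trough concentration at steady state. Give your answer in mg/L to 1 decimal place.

7.8 mg/L

Over one 49-h interval, 49/22 ≈ 2.2273 half-lives elapse, leaving f ≈ 0.2136 of each dose.
Single-dose peak C₀ = D/Vd = 2275/79 ≈ 28.797 mg/L.
Steady-state trough Cmin,ss = C₀·f/(1−f) ≈ 28.797 × 0.2136/0.7864 ≈ 7.822 mg/L.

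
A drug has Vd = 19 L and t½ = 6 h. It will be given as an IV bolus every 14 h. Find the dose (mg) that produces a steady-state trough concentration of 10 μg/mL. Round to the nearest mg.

768 mg

τ/t½ = 14/6 ≈ 2.3333, so f = (1/2)^(14/6) ≈ 0.198425.
Cmin,ss = (D/Vd)·f/(1−f), so D = Cmin,ss·Vd·(1−f)/f.
D = 10 × 19 × (1−f)/f ≈ 10 × 19 × 4.03969 ≈ 767.54 mg.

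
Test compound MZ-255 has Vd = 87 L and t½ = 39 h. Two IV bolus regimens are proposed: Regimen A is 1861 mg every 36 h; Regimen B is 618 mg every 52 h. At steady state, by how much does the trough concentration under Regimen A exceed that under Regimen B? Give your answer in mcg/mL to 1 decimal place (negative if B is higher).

Regimen A: f = (1/2)^(36/39) ≈ 0.5274; Cmin,ss = (1861/87)·f/(1−f) ≈ 23.871 mcg/mL.
Regimen B: f = (1/2)^(52/39) ≈ 0.3969; Cmin,ss = (618/87)·f/(1−f) ≈ 4.675 mcg/mL.
Difference ≈ 23.871 − 4.675 ≈ 19.196 mcg/mL.

19.2 mcg/mL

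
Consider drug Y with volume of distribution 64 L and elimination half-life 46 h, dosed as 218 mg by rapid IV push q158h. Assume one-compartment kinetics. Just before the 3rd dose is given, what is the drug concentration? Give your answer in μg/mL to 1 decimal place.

0.3 μg/mL

f = (1/2)^(τ/t½) = (1/2)^(158/46) ≈ 0.0925.
C₀ = D/Vd = 218/64 ≈ 3.406 μg/mL.
Before the 3rd dose, 2 doses have been given. Superposition: Cmin = C₀·(f + f²).
≈ 3.406 × (0.0925 + 0.0086) ≈ 3.406 × 0.1011 ≈ 0.344 μg/mL.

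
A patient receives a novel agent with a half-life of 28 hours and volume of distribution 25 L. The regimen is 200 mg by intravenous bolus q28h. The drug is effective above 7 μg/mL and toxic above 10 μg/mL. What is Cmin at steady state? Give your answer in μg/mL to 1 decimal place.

τ = 28 h = 1 half-life, so f = (1/2)^1 = 0.5.
Accumulation ratio R = 1/(1 − f) = 1/0.5 = 2/1.
Single-dose peak C₀ = D/Vd = 200/25 = 8 μg/mL.
Steady-state peak Cmax,ss = C₀·R = 8 × 2/1 ≈ 16.000 μg/mL.
Steady-state trough Cmin,ss = Cmax,ss·f ≈ 16.000 × 0.5 ≈ 8.000 μg/mL.
Trough 8.0 μg/mL vs MEC 7 μg/mL: adequate.

8.0 μg/mL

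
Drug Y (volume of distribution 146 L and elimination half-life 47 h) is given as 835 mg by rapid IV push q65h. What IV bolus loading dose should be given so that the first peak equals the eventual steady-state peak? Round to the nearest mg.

f = (1/2)^(65/47) ≈ 0.383426; accumulation ratio R = 1/(1−f) ≈ 1.62187.
Loading dose to hit Cmax,ss on first dose: D_load = D_maint·R ≈ 835 × 1.62187 ≈ 1354.26 mg.

1354 mg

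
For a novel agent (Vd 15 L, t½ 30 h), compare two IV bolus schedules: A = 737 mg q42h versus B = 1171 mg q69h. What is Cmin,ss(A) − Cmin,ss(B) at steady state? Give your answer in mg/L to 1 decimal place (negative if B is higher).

Regimen A: f = (1/2)^(42/30) ≈ 0.3789; Cmin,ss = (737/15)·f/(1−f) ≈ 29.974 mg/L.
Regimen B: f = (1/2)^(69/30) ≈ 0.2031; Cmin,ss = (1171/15)·f/(1−f) ≈ 19.896 mg/L.
Difference ≈ 29.974 − 19.896 ≈ 10.078 mg/L.

10.1 mg/L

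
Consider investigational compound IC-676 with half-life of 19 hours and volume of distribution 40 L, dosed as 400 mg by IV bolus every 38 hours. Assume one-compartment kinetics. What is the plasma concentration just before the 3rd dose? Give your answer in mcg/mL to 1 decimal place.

f = (1/2)^(τ/t½) = (1/2)^(38/19) ≈ 0.2500.
C₀ = D/Vd = 400/40 ≈ 10.000 mcg/mL.
Before the 3rd dose, 2 doses have been given. Superposition: Cmin = C₀·(f + f²).
≈ 10.000 × (0.2500 + 0.0625) ≈ 10.000 × 0.3125 ≈ 3.125 mcg/mL.

3.1 mcg/mL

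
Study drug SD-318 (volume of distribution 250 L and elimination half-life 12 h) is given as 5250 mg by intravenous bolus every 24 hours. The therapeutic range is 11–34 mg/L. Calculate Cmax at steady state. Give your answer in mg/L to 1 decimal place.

The dosing interval is 2 half-lives, so f = 2^(−2) = 0.25.
At steady state, R = 1/(1 − 0.25) = 4/3.
Single-dose peak C₀ = D/Vd = 5250/250 = 21 mg/L.
Steady-state peak Cmax,ss = C₀·R = 21 × 4/3 ≈ 28.000 mg/L.
Peak 28.0 mg/L vs MTC 34 mg/L: below toxic threshold.

28.0 mg/L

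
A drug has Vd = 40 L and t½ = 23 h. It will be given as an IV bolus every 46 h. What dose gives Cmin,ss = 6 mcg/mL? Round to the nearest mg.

τ/t½ = 46/23 ≈ 2, so f = (1/2)^(46/23) ≈ 0.250000.
Cmin,ss = (D/Vd)·f/(1−f), so D = Cmin,ss·Vd·(1−f)/f.
D = 6 × 40 × (1−f)/f ≈ 6 × 40 × 3.00000 ≈ 720.00 mg.

720 mg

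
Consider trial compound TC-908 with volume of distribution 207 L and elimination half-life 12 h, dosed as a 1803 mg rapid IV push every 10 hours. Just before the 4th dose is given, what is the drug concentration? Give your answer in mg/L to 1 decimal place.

9.2 mg/L

f = (1/2)^(τ/t½) = (1/2)^(10/12) ≈ 0.5612.
C₀ = D/Vd = 1803/207 ≈ 8.710 mg/L.
Before the 4th dose, 3 doses have been given. Superposition: Cmin = C₀·(f + f² + … + f^3).
≈ 8.710 × (0.5612 + 0.3149 + 0.1767) ≈ 8.710 × 1.0528 ≈ 9.170 mg/L.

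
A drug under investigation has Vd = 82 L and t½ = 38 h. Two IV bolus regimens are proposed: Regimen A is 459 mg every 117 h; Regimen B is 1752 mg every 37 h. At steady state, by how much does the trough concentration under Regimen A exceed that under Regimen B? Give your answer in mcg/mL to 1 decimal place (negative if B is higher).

Regimen A: f = (1/2)^(117/38) ≈ 0.1183; Cmin,ss = (459/82)·f/(1−f) ≈ 0.751 mcg/mL.
Regimen B: f = (1/2)^(37/38) ≈ 0.5092; Cmin,ss = (1752/82)·f/(1−f) ≈ 22.167 mcg/mL.
Difference ≈ 0.751 − 22.167 ≈ -21.416 mcg/mL.

-21.4 mcg/mL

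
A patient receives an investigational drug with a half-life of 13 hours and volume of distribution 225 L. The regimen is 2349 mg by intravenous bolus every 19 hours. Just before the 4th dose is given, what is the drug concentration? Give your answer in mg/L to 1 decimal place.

f = (1/2)^(τ/t½) = (1/2)^(19/13) ≈ 0.3631.
C₀ = D/Vd = 2349/225 ≈ 10.440 mg/L.
Before the 4th dose, 3 doses have been given. Superposition: Cmin = C₀·(f + f² + … + f^3).
≈ 10.440 × (0.3631 + 0.1318 + 0.0479) ≈ 10.440 × 0.5428 ≈ 5.667 mg/L.

5.7 mg/L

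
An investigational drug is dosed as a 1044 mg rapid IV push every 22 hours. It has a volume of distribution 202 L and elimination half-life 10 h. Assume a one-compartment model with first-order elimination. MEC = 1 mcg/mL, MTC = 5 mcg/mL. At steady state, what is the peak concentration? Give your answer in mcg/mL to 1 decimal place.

τ/t½ = 22/10 ≈ 2.2, so fraction remaining f = (1/2)^(22/10) ≈ 0.2176.
Accumulation ratio R = 1/(1 − f) ≈ 1/0.7824 ≈ 1.2781.
Single-dose peak C₀ = D/Vd = 1044/202 ≈ 5.168 mcg/mL.
Steady-state peak Cmax,ss = C₀·R ≈ 5.168 × 1.2781 ≈ 6.605 mcg/mL.
Peak 6.6 mcg/mL vs MTC 5 mcg/mL: exceeds toxic threshold.

6.6 mcg/mL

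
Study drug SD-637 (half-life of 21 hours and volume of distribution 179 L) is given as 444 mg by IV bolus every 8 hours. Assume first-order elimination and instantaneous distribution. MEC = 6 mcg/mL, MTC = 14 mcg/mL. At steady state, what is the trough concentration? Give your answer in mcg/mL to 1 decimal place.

k = ln2/t½ = ln2/21 ≈ 0.033007 h⁻¹; fraction remaining f = e^(−kτ) = e^(−0.033007×8) ≈ 0.7679.
Single-dose peak C₀ = D/Vd = 444/179 ≈ 2.480 mcg/mL.
Steady-state trough Cmin,ss = C₀·f/(1−f) ≈ 2.480 × 0.7679/0.2321 ≈ 8.205 mcg/mL.
Trough 8.2 mcg/mL vs MEC 6 mcg/mL: adequate.

8.2 mcg/mL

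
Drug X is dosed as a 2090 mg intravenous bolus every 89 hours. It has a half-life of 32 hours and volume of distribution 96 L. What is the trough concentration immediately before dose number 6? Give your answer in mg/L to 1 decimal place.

f = (1/2)^(τ/t½) = (1/2)^(89/32) ≈ 0.1455.
C₀ = D/Vd = 2090/96 ≈ 21.771 mg/L.
Before the 6th dose, 5 doses have been given. Superposition: Cmin = C₀·(f + f² + … + f^5).
≈ 21.771 × (0.1455 + 0.0212 + 0.0031 + 0.0004 + 0.0001) ≈ 21.771 × 0.1703 ≈ 3.708 mg/L.

3.7 mg/L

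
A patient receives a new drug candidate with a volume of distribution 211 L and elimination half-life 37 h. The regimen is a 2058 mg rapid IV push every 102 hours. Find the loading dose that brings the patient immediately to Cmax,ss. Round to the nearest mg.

f = (1/2)^(102/37) ≈ 0.147956; accumulation ratio R = 1/(1−f) ≈ 1.17365.
Loading dose to hit Cmax,ss on first dose: D_load = D_maint·R ≈ 2058 × 1.17365 ≈ 2415.37 mg.

2415 mg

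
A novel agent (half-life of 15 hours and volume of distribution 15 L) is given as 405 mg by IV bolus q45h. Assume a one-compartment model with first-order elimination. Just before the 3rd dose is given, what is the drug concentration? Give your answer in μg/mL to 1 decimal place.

3.8 μg/mL

f = (1/2)^(τ/t½) = (1/2)^(45/15) ≈ 0.1250.
C₀ = D/Vd = 405/15 ≈ 27.000 μg/mL.
Before the 3rd dose, 2 doses have been given. Superposition: Cmin = C₀·(f + f²).
≈ 27.000 × (0.1250 + 0.0156) ≈ 27.000 × 0.1406 ≈ 3.796 μg/mL.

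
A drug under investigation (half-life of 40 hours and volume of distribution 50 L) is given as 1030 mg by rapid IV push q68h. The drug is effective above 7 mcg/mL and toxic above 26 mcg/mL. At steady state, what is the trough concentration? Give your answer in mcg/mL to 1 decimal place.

k = ln2/t½ = ln2/40 ≈ 0.017329 h⁻¹; fraction remaining f = e^(−kτ) = e^(−0.017329×68) ≈ 0.3078.
Each bolus raises the concentration by D/Vd = 1030/50 ≈ 20.600 mcg/mL.
Steady-state trough Cmin,ss = C₀·f/(1−f) ≈ 20.600 × 0.3078/0.6922 ≈ 9.160 mcg/mL.
Trough 9.2 mcg/mL vs MEC 7 mcg/mL: adequate.

9.2 mcg/mL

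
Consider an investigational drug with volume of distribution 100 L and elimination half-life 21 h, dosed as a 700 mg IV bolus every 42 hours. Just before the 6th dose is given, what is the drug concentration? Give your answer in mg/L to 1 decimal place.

f = (1/2)^(τ/t½) = (1/2)^(42/21) ≈ 0.2500.
C₀ = D/Vd = 700/100 ≈ 7.000 mg/L.
Before the 6th dose, 5 doses have been given. Superposition: Cmin = C₀·(f + f² + … + f^5).
≈ 7.000 × (0.2500 + 0.0625 + 0.0156 + 0.0039 + 0.0010) ≈ 7.000 × 0.3330 ≈ 2.331 mg/L.

2.3 mg/L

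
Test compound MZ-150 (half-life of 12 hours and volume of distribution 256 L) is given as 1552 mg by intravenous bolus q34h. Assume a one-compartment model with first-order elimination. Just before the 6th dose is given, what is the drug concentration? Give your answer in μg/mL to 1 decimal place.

1.0 μg/mL

f = (1/2)^(τ/t½) = (1/2)^(34/12) ≈ 0.1403.
C₀ = D/Vd = 1552/256 ≈ 6.062 μg/mL.
Before the 6th dose, 5 doses have been given. Superposition: Cmin = C₀·(f + f² + … + f^5).
≈ 6.062 × (0.1403 + 0.0197 + 0.0028 + 0.0004 + 0.0001) ≈ 6.062 × 0.1633 ≈ 0.990 μg/mL.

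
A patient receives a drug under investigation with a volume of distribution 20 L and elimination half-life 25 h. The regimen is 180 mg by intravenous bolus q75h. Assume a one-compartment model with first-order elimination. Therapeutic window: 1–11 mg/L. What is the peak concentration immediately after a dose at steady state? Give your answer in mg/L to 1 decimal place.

The dosing interval is 3 half-lives, so f = 2^(−3) = 0.125.
Accumulation ratio R = 1/(1 − f) = 1/0.875 = 8/7.
Single-dose peak C₀ = D/Vd = 180/20 = 9 mg/L.
Steady-state peak Cmax,ss = C₀·R = 9 × 8/7 ≈ 10.286 mg/L.
Peak 10.3 mg/L vs MTC 11 mg/L: below toxic threshold.

10.3 mg/L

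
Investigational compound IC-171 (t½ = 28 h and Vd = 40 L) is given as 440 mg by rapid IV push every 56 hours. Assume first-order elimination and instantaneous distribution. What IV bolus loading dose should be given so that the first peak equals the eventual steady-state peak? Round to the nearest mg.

f = (1/2)^(56/28) ≈ 0.250000; accumulation ratio R = 1/(1−f) ≈ 1.33333.
Loading dose to hit Cmax,ss on first dose: D_load = D_maint·R ≈ 440 × 1.33333 ≈ 586.67 mg.

587 mg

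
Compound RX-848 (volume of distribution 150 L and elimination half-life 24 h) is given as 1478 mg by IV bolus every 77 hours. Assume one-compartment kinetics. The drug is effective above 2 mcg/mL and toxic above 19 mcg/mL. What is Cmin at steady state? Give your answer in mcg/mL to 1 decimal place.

τ/t½ = 77/24 ≈ 3.2083, so fraction remaining f = (1/2)^(77/24) ≈ 0.1082.
Single-dose peak C₀ = D/Vd = 1478/150 ≈ 9.853 mcg/mL.
Steady-state trough Cmin,ss = C₀·f/(1−f) ≈ 9.853 × 0.1082/0.8918 ≈ 1.195 mcg/mL.
Trough 1.2 mcg/mL vs MEC 2 mcg/mL: subtherapeutic.

1.2 mcg/mL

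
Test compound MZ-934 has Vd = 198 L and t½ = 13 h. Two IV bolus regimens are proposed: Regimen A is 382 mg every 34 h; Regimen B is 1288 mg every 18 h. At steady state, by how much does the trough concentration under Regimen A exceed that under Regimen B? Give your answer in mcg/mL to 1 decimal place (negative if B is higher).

Regimen A: f = (1/2)^(34/13) ≈ 0.1632; Cmin,ss = (382/198)·f/(1−f) ≈ 0.376 mcg/mL.
Regimen B: f = (1/2)^(18/13) ≈ 0.3830; Cmin,ss = (1288/198)·f/(1−f) ≈ 4.038 mcg/mL.
Difference ≈ 0.376 − 4.038 ≈ -3.662 mcg/mL.

-3.7 mcg/mL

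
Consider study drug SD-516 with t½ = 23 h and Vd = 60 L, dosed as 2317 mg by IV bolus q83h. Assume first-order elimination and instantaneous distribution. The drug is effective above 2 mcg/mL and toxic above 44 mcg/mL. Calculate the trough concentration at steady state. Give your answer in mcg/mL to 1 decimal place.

k = ln2/t½ = ln2/23 ≈ 0.030137 h⁻¹; fraction remaining f = e^(−kτ) = e^(−0.030137×83) ≈ 0.0820.
Accumulation ratio R = 1/(1 − f) ≈ 1/0.9180 ≈ 1.0893.
Single-dose peak C₀ = D/Vd = 2317/60 ≈ 38.617 mcg/mL.
Cmax,ss = C₀/(1 − f) ≈ 38.617/0.9180 ≈ 42.066 mcg/mL.
One interval later, Cmin,ss = Cmax,ss·e^(−kτ) ≈ 42.066 × 0.0820 ≈ 3.449 mcg/mL.
Trough 3.4 mcg/mL vs MEC 2 mcg/mL: adequate.

3.4 mcg/mL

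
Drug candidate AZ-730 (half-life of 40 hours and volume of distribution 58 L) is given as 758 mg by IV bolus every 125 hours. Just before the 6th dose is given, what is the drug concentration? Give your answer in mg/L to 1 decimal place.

1.7 mg/L

f = (1/2)^(τ/t½) = (1/2)^(125/40) ≈ 0.1146.
C₀ = D/Vd = 758/58 ≈ 13.069 mg/L.
Before the 6th dose, 5 doses have been given. Superposition: Cmin = C₀·(f + f² + … + f^5).
≈ 13.069 × (0.1146 + 0.0131 + 0.0015 + 0.0002 + 0.0000) ≈ 13.069 × 0.1294 ≈ 1.691 mg/L.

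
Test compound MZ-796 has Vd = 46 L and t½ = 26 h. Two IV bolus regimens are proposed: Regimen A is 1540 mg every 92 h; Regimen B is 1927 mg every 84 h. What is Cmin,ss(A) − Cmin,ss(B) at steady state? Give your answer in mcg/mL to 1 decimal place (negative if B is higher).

-1.8 mcg/mL

Regimen A: f = (1/2)^(92/26) ≈ 0.0861; Cmin,ss = (1540/46)·f/(1−f) ≈ 3.154 mcg/mL.
Regimen B: f = (1/2)^(84/26) ≈ 0.1065; Cmin,ss = (1927/46)·f/(1−f) ≈ 4.993 mcg/mL.
Difference ≈ 3.154 − 4.993 ≈ -1.839 mcg/mL.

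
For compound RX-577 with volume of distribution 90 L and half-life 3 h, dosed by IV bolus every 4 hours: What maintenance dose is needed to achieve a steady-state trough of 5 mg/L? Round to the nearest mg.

τ/t½ = 4/3 ≈ 1.3333, so f = (1/2)^(4/3) ≈ 0.396850.
Cmin,ss = (D/Vd)·f/(1−f), so D = Cmin,ss·Vd·(1−f)/f.
D = 5 × 90 × (1−f)/f ≈ 5 × 90 × 1.51984 ≈ 683.93 mg.

684 mg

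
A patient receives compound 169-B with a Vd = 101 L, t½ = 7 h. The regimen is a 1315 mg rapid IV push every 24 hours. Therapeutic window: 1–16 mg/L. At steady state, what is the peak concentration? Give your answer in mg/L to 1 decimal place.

τ/t½ = 24/7 ≈ 3.4286, so fraction remaining f = (1/2)^(24/7) ≈ 0.0929.
Accumulation ratio R = 1/(1 − f) ≈ 1/0.9071 ≈ 1.1024.
Single-dose peak C₀ = D/Vd = 1315/101 ≈ 13.020 mg/L.
Steady-state peak Cmax,ss = C₀·R ≈ 13.020 × 1.1024 ≈ 14.353 mg/L.
Peak 14.4 mg/L vs MTC 16 mg/L: below toxic threshold.

14.4 mg/L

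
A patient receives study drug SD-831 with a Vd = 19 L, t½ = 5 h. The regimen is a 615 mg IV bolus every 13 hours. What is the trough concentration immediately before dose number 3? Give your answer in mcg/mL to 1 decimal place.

f = (1/2)^(τ/t½) = (1/2)^(13/5) ≈ 0.1649.
C₀ = D/Vd = 615/19 ≈ 32.368 mcg/mL.
Before the 3rd dose, 2 doses have been given. Superposition: Cmin = C₀·(f + f²).
≈ 32.368 × (0.1649 + 0.0272) ≈ 32.368 × 0.1921 ≈ 6.218 mcg/mL.

6.2 mcg/mL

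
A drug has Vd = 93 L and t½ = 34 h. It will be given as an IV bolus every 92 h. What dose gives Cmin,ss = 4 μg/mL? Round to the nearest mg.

2055 mg

τ/t½ = 92/34 ≈ 2.7059, so f = (1/2)^(92/34) ≈ 0.153267.
Cmin,ss = (D/Vd)·f/(1−f), so D = Cmin,ss·Vd·(1−f)/f.
D = 4 × 93 × (1−f)/f ≈ 4 × 93 × 5.52456 ≈ 2055.14 mg.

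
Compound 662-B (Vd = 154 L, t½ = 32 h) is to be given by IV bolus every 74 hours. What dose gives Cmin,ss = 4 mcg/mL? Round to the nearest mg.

τ/t½ = 74/32 ≈ 2.3125, so f = (1/2)^(74/32) ≈ 0.201311.
Cmin,ss = (D/Vd)·f/(1−f), so D = Cmin,ss·Vd·(1−f)/f.
D = 4 × 154 × (1−f)/f ≈ 4 × 154 × 3.96744 ≈ 2443.94 mg.

2444 mg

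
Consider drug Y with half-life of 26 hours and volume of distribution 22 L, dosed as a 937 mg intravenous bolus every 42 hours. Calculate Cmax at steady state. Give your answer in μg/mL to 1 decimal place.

63.2 μg/mL

k = ln2/t½ = ln2/26 ≈ 0.026660 h⁻¹; fraction remaining f = e^(−kτ) = e^(−0.026660×42) ≈ 0.3264.
At steady state, accumulation factor R = 1/(1 − e^(−kτ)) ≈ 1.4846.
Each bolus raises the concentration by D/Vd = 937/22 ≈ 42.591 μg/mL.
Steady-state peak Cmax,ss = C₀·R ≈ 42.591 × 1.4846 ≈ 63.231 μg/mL.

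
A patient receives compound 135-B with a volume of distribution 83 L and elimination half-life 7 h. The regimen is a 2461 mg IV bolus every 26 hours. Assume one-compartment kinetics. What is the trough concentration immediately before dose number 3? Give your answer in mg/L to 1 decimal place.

2.4 mg/L

f = (1/2)^(τ/t½) = (1/2)^(26/7) ≈ 0.0762.
C₀ = D/Vd = 2461/83 ≈ 29.651 mg/L.
Before the 3rd dose, 2 doses have been given. Superposition: Cmin = C₀·(f + f²).
≈ 29.651 × (0.0762 + 0.0058) ≈ 29.651 × 0.0820 ≈ 2.431 mg/L.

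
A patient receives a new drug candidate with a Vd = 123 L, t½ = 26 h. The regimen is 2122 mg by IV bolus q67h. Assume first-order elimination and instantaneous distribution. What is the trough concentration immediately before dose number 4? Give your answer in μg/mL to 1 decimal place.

f = (1/2)^(τ/t½) = (1/2)^(67/26) ≈ 0.1676.
C₀ = D/Vd = 2122/123 ≈ 17.252 μg/mL.
Before the 4th dose, 3 doses have been given. Superposition: Cmin = C₀·(f + f² + … + f^3).
≈ 17.252 × (0.1676 + 0.0281 + 0.0047) ≈ 17.252 × 0.2004 ≈ 3.457 μg/mL.

3.5 μg/mL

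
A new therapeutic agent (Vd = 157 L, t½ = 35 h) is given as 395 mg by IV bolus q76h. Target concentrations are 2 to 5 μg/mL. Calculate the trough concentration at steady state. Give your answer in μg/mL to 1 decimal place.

Over one 76-h interval, 76/35 ≈ 2.1714 half-lives elapse, leaving f ≈ 0.2220 of each dose.
Each bolus raises the concentration by D/Vd = 395/157 ≈ 2.516 μg/mL.
Steady-state trough Cmin,ss = C₀·f/(1−f) ≈ 2.516 × 0.2220/0.7780 ≈ 0.718 μg/mL.
Trough 0.7 μg/mL vs MEC 2 μg/mL: subtherapeutic.

0.7 μg/mL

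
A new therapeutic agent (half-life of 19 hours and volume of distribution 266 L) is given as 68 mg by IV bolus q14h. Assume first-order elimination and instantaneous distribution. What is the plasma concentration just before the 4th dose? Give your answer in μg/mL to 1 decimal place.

0.3 μg/mL

f = (1/2)^(τ/t½) = (1/2)^(14/19) ≈ 0.6001.
C₀ = D/Vd = 68/266 ≈ 0.256 μg/mL.
Before the 4th dose, 3 doses have been given. Superposition: Cmin = C₀·(f + f² + … + f^3).
≈ 0.256 × (0.6001 + 0.3601 + 0.2161) ≈ 0.256 × 1.1763 ≈ 0.301 μg/mL.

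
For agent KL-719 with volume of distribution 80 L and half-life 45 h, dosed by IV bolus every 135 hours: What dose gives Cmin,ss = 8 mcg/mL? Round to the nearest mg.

4480 mg

τ/t½ = 135/45 ≈ 3, so f = (1/2)^(135/45) ≈ 0.125000.
Cmin,ss = (D/Vd)·f/(1−f), so D = Cmin,ss·Vd·(1−f)/f.
D = 8 × 80 × (1−f)/f ≈ 8 × 80 × 7.00000 ≈ 4480.00 mg.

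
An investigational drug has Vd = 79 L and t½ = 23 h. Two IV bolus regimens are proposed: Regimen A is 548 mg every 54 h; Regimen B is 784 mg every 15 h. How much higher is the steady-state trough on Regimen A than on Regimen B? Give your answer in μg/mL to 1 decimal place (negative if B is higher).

-15.7 μg/mL

Regimen A: f = (1/2)^(54/23) ≈ 0.1964; Cmin,ss = (548/79)·f/(1−f) ≈ 1.695 μg/mL.
Regimen B: f = (1/2)^(15/23) ≈ 0.6363; Cmin,ss = (784/79)·f/(1−f) ≈ 17.362 μg/mL.
Difference ≈ 1.695 − 17.362 ≈ -15.667 μg/mL.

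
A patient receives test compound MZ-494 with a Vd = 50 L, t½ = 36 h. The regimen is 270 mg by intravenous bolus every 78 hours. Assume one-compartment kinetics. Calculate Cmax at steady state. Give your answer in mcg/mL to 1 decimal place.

6.9 mcg/mL

Over one 78-h interval, 78/36 ≈ 2.1667 half-lives elapse, leaving f ≈ 0.2227 of each dose.
At steady state, accumulation factor R = 1/(1 − e^(−kτ)) ≈ 1.2865.
Single-dose peak C₀ = D/Vd = 270/50 ≈ 5.400 mcg/mL.
Steady-state peak Cmax,ss = C₀·R ≈ 5.400 × 1.2865 ≈ 6.947 mcg/mL.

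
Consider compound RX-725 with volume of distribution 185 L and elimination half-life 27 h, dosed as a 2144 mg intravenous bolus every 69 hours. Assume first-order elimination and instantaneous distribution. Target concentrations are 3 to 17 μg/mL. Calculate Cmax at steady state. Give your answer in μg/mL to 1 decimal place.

τ/t½ = 69/27 ≈ 2.5556, so fraction remaining f = (1/2)^(69/27) ≈ 0.1701.
Accumulation ratio R = 1/(1 − f) ≈ 1/0.8299 ≈ 1.2050.
Each bolus raises the concentration by D/Vd = 2144/185 ≈ 11.589 μg/mL.
Cmax,ss = C₀/(1 − f) ≈ 11.589/0.8299 ≈ 13.964 μg/mL.
Peak 14.0 μg/mL vs MTC 17 μg/mL: below toxic threshold.

14.0 μg/mL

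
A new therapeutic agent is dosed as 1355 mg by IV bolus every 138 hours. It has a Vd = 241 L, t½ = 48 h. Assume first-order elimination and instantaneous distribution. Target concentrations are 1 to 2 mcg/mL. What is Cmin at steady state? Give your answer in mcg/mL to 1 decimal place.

k = ln2/t½ = ln2/48 ≈ 0.014441 h⁻¹; fraction remaining f = e^(−kτ) = e^(−0.014441×138) ≈ 0.1363.
Accumulation ratio R = 1/(1 − f) ≈ 1/0.8637 ≈ 1.1578.
Each bolus raises the concentration by D/Vd = 1355/241 ≈ 5.622 mcg/mL.
Cmax,ss = C₀/(1 − f) ≈ 5.622/0.8637 ≈ 6.509 mcg/mL.
One interval later, Cmin,ss = Cmax,ss·e^(−kτ) ≈ 6.509 × 0.1363 ≈ 0.887 mcg/mL.
Trough 0.9 mcg/mL vs MEC 1 mcg/mL: subtherapeutic.

0.9 mcg/mL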